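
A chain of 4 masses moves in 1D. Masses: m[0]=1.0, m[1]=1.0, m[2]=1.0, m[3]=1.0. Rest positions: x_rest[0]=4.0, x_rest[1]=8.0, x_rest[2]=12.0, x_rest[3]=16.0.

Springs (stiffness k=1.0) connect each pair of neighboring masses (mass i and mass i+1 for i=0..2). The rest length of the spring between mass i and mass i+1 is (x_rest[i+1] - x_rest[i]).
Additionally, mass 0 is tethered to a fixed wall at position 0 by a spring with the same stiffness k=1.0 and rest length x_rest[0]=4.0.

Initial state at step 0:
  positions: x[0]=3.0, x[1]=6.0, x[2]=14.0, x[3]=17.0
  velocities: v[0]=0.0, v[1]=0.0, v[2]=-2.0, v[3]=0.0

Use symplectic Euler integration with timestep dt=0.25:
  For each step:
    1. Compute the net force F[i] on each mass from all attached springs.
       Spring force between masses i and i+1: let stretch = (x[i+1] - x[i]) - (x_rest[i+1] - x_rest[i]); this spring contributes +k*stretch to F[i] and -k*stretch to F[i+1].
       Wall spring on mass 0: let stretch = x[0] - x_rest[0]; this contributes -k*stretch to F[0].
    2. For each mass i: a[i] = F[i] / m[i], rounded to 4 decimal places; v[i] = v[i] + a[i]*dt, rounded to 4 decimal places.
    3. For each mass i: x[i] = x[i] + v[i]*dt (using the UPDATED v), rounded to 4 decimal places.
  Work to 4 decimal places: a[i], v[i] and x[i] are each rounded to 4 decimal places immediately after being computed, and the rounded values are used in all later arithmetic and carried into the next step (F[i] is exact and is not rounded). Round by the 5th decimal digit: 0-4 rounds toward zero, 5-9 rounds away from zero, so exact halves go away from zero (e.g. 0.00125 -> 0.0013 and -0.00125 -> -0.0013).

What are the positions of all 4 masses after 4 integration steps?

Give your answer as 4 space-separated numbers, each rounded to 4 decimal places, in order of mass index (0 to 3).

Step 0: x=[3.0000 6.0000 14.0000 17.0000] v=[0.0000 0.0000 -2.0000 0.0000]
Step 1: x=[3.0000 6.3125 13.1875 17.0625] v=[0.0000 1.2500 -3.2500 0.2500]
Step 2: x=[3.0195 6.8477 12.1875 17.1328] v=[0.0781 2.1406 -4.0000 0.2813]
Step 3: x=[3.0896 7.4773 11.1629 17.1441] v=[0.2803 2.5185 -4.0986 0.0450]
Step 4: x=[3.2408 8.0631 10.2817 17.0315] v=[0.6048 2.3430 -3.5247 -0.4503]

Answer: 3.2408 8.0631 10.2817 17.0315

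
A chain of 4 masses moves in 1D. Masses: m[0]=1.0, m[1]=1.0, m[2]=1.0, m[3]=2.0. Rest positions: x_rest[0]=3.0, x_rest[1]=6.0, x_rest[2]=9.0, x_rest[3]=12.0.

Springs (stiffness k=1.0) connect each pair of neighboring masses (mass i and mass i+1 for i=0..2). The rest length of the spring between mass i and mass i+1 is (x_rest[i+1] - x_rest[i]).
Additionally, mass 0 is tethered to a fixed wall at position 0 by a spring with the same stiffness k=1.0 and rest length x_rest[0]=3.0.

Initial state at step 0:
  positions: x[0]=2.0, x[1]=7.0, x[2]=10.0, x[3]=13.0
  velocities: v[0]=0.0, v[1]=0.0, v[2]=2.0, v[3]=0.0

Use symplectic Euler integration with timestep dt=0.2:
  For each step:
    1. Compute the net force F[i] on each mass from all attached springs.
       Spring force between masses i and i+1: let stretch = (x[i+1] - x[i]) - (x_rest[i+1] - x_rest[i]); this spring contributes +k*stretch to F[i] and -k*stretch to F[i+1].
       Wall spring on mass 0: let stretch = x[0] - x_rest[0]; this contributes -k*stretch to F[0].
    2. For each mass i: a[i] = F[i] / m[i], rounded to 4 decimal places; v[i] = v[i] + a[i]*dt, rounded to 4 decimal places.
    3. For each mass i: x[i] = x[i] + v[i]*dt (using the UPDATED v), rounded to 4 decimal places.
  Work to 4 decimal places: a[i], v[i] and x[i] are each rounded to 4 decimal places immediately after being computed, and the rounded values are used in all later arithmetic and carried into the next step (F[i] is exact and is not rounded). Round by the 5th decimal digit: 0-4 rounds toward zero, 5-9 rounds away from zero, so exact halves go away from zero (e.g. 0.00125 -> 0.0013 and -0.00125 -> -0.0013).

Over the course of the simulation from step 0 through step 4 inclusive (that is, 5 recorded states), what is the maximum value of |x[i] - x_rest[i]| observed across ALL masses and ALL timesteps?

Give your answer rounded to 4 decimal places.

Answer: 2.2575

Derivation:
Step 0: x=[2.0000 7.0000 10.0000 13.0000] v=[0.0000 0.0000 2.0000 0.0000]
Step 1: x=[2.1200 6.9200 10.4000 13.0000] v=[0.6000 -0.4000 2.0000 0.0000]
Step 2: x=[2.3472 6.7872 10.7648 13.0080] v=[1.1360 -0.6640 1.8240 0.0400]
Step 3: x=[2.6581 6.6359 11.0602 13.0311] v=[1.5546 -0.7565 1.4771 0.1157]
Step 4: x=[3.0218 6.5025 11.2575 13.0748] v=[1.8185 -0.6672 0.9864 0.2186]
Max displacement = 2.2575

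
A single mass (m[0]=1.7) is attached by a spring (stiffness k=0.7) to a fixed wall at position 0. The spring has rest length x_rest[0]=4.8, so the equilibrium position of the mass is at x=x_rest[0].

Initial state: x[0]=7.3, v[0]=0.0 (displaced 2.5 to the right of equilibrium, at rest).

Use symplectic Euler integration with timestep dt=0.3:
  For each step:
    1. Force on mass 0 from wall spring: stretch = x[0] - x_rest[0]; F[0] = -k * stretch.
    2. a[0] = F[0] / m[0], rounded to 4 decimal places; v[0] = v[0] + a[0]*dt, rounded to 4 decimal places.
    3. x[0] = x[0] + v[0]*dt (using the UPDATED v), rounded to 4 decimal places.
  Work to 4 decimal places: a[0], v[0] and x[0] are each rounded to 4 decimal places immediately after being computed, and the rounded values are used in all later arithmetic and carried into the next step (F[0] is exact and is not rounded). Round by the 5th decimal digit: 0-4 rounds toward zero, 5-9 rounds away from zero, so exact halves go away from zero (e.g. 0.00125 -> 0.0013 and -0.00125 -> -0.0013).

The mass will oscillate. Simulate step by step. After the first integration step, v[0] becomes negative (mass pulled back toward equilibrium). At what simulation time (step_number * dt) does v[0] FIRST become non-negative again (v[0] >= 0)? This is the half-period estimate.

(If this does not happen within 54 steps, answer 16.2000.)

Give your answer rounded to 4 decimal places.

Step 0: x=[7.3000] v=[0.0000]
Step 1: x=[7.2074] v=[-0.3088]
Step 2: x=[7.0255] v=[-0.6062]
Step 3: x=[6.7612] v=[-0.8811]
Step 4: x=[6.4242] v=[-1.1234]
Step 5: x=[6.0270] v=[-1.3240]
Step 6: x=[5.5843] v=[-1.4756]
Step 7: x=[5.1126] v=[-1.5725]
Step 8: x=[4.6293] v=[-1.6111]
Step 9: x=[4.1523] v=[-1.5900]
Step 10: x=[3.6993] v=[-1.5100]
Step 11: x=[3.2871] v=[-1.3740]
Step 12: x=[2.9310] v=[-1.1871]
Step 13: x=[2.6441] v=[-0.9562]
Step 14: x=[2.4371] v=[-0.6899]
Step 15: x=[2.3177] v=[-0.3980]
Step 16: x=[2.2903] v=[-0.0914]
Step 17: x=[2.3559] v=[0.2186]
First v>=0 after going negative at step 17, time=5.1000

Answer: 5.1000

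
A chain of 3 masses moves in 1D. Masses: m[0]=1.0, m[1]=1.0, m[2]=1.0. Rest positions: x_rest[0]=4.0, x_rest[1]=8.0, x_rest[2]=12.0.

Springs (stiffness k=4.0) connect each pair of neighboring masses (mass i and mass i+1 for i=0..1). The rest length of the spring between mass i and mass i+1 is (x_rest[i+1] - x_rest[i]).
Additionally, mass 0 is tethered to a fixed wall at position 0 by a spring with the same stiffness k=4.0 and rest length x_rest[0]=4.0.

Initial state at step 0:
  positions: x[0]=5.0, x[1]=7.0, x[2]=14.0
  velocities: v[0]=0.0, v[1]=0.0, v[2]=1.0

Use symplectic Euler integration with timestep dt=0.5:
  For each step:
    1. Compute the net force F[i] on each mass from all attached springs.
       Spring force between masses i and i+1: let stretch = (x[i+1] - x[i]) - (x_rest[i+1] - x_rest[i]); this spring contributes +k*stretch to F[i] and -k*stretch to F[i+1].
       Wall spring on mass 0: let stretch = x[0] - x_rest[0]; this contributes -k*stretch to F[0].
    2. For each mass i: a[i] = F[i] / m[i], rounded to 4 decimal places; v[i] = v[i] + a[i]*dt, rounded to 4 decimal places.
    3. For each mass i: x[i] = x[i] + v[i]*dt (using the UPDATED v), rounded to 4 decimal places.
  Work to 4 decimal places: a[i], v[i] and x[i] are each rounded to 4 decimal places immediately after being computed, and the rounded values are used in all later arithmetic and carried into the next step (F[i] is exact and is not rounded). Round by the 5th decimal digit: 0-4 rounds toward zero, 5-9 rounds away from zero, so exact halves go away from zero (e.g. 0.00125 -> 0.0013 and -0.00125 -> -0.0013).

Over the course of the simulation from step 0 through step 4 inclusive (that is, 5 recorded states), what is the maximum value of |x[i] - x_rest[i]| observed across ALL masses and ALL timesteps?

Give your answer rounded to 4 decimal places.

Step 0: x=[5.0000 7.0000 14.0000] v=[0.0000 0.0000 1.0000]
Step 1: x=[2.0000 12.0000 11.5000] v=[-6.0000 10.0000 -5.0000]
Step 2: x=[7.0000 6.5000 13.5000] v=[10.0000 -11.0000 4.0000]
Step 3: x=[4.5000 8.5000 12.5000] v=[-5.0000 4.0000 -2.0000]
Step 4: x=[1.5000 10.5000 11.5000] v=[-6.0000 4.0000 -2.0000]
Max displacement = 4.0000

Answer: 4.0000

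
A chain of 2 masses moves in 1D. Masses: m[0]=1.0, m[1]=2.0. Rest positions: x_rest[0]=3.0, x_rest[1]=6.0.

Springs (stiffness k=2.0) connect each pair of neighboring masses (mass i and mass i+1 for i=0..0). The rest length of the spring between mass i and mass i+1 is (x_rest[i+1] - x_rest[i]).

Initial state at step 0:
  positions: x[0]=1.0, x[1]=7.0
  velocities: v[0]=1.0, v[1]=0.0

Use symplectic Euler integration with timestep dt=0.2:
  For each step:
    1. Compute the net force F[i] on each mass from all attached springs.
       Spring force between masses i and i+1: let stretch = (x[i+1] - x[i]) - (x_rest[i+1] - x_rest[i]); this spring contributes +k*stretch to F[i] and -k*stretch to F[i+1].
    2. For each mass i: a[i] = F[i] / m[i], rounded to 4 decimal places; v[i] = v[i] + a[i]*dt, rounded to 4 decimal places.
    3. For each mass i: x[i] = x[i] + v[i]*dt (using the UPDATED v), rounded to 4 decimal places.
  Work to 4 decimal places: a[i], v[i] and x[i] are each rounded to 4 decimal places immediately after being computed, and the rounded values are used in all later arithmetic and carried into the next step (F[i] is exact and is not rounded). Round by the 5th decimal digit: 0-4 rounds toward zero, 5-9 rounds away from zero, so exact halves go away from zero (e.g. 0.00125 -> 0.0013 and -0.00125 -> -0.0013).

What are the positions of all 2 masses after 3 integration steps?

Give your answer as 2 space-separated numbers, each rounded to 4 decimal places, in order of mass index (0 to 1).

Step 0: x=[1.0000 7.0000] v=[1.0000 0.0000]
Step 1: x=[1.4400 6.8800] v=[2.2000 -0.6000]
Step 2: x=[2.0752 6.6624] v=[3.1760 -1.0880]
Step 3: x=[2.8374 6.3813] v=[3.8109 -1.4054]

Answer: 2.8374 6.3813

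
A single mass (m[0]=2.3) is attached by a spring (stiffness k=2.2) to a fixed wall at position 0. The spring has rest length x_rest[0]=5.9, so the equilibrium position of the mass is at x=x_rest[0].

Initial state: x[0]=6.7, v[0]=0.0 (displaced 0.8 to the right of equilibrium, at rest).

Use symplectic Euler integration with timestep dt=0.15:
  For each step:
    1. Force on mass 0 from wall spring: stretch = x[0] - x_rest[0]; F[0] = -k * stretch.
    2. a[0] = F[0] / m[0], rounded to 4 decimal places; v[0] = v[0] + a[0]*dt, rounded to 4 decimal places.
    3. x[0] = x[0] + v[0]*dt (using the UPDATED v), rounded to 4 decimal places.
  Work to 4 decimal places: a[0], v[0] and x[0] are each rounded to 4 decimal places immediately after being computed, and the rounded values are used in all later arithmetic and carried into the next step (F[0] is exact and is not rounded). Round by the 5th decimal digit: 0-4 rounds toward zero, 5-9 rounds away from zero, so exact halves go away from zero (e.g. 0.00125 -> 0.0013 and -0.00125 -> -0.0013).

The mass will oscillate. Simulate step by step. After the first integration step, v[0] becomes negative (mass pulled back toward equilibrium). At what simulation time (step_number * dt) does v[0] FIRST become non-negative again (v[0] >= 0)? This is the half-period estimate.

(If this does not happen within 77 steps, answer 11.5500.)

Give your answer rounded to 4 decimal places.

Step 0: x=[6.7000] v=[0.0000]
Step 1: x=[6.6828] v=[-0.1148]
Step 2: x=[6.6487] v=[-0.2271]
Step 3: x=[6.5985] v=[-0.3345]
Step 4: x=[6.5333] v=[-0.4347]
Step 5: x=[6.4545] v=[-0.5256]
Step 6: x=[6.3637] v=[-0.6052]
Step 7: x=[6.2629] v=[-0.6717]
Step 8: x=[6.1543] v=[-0.7238]
Step 9: x=[6.0403] v=[-0.7603]
Step 10: x=[5.9232] v=[-0.7804]
Step 11: x=[5.8056] v=[-0.7837]
Step 12: x=[5.6901] v=[-0.7702]
Step 13: x=[5.5791] v=[-0.7401]
Step 14: x=[5.4750] v=[-0.6941]
Step 15: x=[5.3800] v=[-0.6331]
Step 16: x=[5.2962] v=[-0.5585]
Step 17: x=[5.2254] v=[-0.4719]
Step 18: x=[5.1691] v=[-0.3751]
Step 19: x=[5.1286] v=[-0.2702]
Step 20: x=[5.1047] v=[-0.1595]
Step 21: x=[5.0979] v=[-0.0454]
Step 22: x=[5.1084] v=[0.0697]
First v>=0 after going negative at step 22, time=3.3000

Answer: 3.3000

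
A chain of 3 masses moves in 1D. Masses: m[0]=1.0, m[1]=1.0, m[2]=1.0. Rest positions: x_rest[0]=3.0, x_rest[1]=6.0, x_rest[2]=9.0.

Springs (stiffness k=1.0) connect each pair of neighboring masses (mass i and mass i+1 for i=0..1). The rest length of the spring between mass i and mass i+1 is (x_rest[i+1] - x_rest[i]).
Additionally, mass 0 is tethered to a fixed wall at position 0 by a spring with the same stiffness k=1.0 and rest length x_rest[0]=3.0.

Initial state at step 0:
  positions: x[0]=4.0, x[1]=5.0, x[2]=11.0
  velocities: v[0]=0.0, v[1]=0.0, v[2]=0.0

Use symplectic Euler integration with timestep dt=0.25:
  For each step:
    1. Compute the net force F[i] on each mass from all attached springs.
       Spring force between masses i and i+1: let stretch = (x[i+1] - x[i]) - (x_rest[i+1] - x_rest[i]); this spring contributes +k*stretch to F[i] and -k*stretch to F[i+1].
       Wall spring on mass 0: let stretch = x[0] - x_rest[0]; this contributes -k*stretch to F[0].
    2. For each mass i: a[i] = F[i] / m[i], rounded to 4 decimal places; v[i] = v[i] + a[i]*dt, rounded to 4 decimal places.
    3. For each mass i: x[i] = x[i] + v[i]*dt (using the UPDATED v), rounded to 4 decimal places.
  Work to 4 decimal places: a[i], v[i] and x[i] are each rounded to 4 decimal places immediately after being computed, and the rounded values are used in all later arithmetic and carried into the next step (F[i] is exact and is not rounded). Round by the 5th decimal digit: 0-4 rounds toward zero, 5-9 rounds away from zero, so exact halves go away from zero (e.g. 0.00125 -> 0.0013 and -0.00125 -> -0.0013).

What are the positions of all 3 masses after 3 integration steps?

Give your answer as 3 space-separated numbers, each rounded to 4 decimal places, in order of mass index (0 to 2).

Step 0: x=[4.0000 5.0000 11.0000] v=[0.0000 0.0000 0.0000]
Step 1: x=[3.8125 5.3125 10.8125] v=[-0.7500 1.2500 -0.7500]
Step 2: x=[3.4805 5.8750 10.4688] v=[-1.3281 2.2500 -1.3750]
Step 3: x=[3.0806 6.5750 10.0254] v=[-1.5996 2.7998 -1.7735]

Answer: 3.0806 6.5750 10.0254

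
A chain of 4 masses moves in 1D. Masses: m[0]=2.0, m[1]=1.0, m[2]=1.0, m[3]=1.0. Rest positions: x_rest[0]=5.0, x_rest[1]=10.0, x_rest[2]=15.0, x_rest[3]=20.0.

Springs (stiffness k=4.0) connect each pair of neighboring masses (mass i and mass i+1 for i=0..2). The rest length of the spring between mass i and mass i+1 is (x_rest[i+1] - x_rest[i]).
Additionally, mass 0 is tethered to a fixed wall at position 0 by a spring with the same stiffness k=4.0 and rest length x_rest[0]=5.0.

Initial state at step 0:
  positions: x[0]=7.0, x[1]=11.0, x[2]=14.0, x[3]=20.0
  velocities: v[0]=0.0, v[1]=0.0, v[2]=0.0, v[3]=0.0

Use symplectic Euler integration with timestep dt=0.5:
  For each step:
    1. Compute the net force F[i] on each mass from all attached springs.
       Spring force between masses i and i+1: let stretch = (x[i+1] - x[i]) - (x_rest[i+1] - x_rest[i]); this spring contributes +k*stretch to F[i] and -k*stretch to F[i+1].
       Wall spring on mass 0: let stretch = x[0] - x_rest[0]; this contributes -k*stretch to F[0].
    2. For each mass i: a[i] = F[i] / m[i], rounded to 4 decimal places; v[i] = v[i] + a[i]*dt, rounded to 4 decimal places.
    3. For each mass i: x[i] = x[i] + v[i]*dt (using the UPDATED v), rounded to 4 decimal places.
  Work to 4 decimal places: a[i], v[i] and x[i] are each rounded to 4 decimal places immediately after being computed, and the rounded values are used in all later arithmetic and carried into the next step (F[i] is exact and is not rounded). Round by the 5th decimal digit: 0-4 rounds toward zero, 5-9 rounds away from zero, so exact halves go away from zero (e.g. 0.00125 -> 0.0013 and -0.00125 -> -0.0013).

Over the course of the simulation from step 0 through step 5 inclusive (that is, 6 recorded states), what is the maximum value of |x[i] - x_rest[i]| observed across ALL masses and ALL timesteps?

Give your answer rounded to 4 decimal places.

Step 0: x=[7.0000 11.0000 14.0000 20.0000] v=[0.0000 0.0000 0.0000 0.0000]
Step 1: x=[5.5000 10.0000 17.0000 19.0000] v=[-3.0000 -2.0000 6.0000 -2.0000]
Step 2: x=[3.5000 11.5000 15.0000 21.0000] v=[-4.0000 3.0000 -4.0000 4.0000]
Step 3: x=[3.7500 8.5000 15.5000 22.0000] v=[0.5000 -6.0000 1.0000 2.0000]
Step 4: x=[4.5000 7.7500 15.5000 21.5000] v=[1.5000 -1.5000 0.0000 -1.0000]
Step 5: x=[4.6250 11.5000 13.7500 20.0000] v=[0.2500 7.5000 -3.5000 -3.0000]
Max displacement = 2.2500

Answer: 2.2500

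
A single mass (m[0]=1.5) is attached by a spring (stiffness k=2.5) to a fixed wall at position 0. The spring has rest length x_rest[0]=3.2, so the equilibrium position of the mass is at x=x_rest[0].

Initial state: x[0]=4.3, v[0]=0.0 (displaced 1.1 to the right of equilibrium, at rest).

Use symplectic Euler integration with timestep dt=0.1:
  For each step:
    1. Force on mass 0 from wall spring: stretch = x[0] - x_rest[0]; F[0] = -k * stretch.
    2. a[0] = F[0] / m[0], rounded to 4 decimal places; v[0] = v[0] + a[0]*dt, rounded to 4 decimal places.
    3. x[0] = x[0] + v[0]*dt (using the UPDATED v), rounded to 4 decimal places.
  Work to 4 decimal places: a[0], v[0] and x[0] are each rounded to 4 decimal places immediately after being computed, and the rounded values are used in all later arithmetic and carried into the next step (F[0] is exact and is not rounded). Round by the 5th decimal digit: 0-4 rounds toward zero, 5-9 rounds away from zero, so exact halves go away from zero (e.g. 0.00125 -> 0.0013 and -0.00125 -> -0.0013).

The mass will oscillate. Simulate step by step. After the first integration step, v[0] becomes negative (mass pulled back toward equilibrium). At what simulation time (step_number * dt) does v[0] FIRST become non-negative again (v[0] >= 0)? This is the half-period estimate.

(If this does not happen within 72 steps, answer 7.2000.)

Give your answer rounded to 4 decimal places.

Step 0: x=[4.3000] v=[0.0000]
Step 1: x=[4.2817] v=[-0.1833]
Step 2: x=[4.2453] v=[-0.3636]
Step 3: x=[4.1915] v=[-0.5378]
Step 4: x=[4.1212] v=[-0.7031]
Step 5: x=[4.0355] v=[-0.8566]
Step 6: x=[3.9359] v=[-0.9959]
Step 7: x=[3.8240] v=[-1.1186]
Step 8: x=[3.7017] v=[-1.2226]
Step 9: x=[3.5711] v=[-1.3062]
Step 10: x=[3.4343] v=[-1.3681]
Step 11: x=[3.2936] v=[-1.4072]
Step 12: x=[3.1513] v=[-1.4228]
Step 13: x=[3.0098] v=[-1.4147]
Step 14: x=[2.8715] v=[-1.3830]
Step 15: x=[2.7387] v=[-1.3283]
Step 16: x=[2.6136] v=[-1.2514]
Step 17: x=[2.4982] v=[-1.1537]
Step 18: x=[2.3945] v=[-1.0367]
Step 19: x=[2.3043] v=[-0.9025]
Step 20: x=[2.2290] v=[-0.7532]
Step 21: x=[2.1699] v=[-0.5914]
Step 22: x=[2.1279] v=[-0.4197]
Step 23: x=[2.1038] v=[-0.2410]
Step 24: x=[2.0980] v=[-0.0583]
Step 25: x=[2.1105] v=[0.1254]
First v>=0 after going negative at step 25, time=2.5000

Answer: 2.5000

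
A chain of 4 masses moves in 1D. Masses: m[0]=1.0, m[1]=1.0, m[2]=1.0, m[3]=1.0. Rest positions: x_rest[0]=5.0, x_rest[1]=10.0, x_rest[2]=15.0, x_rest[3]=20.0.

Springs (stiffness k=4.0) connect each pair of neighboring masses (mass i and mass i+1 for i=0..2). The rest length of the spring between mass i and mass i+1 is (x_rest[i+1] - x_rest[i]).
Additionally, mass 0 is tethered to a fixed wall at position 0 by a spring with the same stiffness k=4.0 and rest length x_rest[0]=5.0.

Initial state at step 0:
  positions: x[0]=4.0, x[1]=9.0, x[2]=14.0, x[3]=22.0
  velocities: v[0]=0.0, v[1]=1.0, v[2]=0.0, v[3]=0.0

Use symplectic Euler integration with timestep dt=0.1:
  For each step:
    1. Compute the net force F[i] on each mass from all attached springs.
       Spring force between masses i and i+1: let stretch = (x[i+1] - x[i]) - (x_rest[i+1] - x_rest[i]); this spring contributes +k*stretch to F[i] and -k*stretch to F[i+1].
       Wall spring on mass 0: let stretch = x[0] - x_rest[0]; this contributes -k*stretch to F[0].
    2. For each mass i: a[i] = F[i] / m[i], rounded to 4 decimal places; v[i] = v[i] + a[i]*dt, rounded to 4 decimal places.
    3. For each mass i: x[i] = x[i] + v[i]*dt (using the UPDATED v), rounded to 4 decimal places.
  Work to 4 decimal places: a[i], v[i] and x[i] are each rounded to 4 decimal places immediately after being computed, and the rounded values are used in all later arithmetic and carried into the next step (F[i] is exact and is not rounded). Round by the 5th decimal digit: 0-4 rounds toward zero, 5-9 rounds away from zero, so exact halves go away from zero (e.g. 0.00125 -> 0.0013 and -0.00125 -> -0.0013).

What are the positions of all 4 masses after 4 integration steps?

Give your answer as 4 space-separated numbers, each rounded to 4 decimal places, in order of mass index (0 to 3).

Answer: 4.3918 9.4133 15.0326 20.9383

Derivation:
Step 0: x=[4.0000 9.0000 14.0000 22.0000] v=[0.0000 1.0000 0.0000 0.0000]
Step 1: x=[4.0400 9.1000 14.1200 21.8800] v=[0.4000 1.0000 1.2000 -1.2000]
Step 2: x=[4.1208 9.1984 14.3496 21.6496] v=[0.8080 0.9840 2.2960 -2.3040]
Step 3: x=[4.2399 9.2997 14.6652 21.3272] v=[1.1907 1.0134 3.1555 -3.2240]
Step 4: x=[4.3918 9.4133 15.0326 20.9383] v=[1.5187 1.1357 3.6741 -3.8888]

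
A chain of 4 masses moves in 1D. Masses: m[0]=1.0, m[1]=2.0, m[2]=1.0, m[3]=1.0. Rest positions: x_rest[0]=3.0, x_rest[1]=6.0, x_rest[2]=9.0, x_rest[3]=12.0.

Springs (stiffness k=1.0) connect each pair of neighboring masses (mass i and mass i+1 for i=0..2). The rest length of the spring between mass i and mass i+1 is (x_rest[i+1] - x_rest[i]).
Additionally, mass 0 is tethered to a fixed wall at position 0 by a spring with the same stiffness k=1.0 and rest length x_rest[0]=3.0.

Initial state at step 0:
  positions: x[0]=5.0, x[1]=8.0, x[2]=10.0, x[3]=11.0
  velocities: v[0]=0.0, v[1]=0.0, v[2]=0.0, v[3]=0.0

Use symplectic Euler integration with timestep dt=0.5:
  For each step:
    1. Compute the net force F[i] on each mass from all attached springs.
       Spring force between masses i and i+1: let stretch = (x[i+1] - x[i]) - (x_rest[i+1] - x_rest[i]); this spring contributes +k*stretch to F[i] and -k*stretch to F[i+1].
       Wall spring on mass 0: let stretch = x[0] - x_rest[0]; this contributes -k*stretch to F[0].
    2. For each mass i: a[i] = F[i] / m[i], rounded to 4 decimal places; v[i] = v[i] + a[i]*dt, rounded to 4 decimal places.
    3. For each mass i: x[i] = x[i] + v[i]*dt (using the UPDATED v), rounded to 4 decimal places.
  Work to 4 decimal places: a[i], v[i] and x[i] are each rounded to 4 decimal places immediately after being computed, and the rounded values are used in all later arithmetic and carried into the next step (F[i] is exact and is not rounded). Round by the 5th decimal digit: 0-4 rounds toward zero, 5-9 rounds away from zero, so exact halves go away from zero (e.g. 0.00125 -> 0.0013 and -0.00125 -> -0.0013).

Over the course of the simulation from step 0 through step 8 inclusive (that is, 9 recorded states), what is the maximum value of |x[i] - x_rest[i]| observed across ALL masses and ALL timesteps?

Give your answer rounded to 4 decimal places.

Step 0: x=[5.0000 8.0000 10.0000 11.0000] v=[0.0000 0.0000 0.0000 0.0000]
Step 1: x=[4.5000 7.8750 9.7500 11.5000] v=[-1.0000 -0.2500 -0.5000 1.0000]
Step 2: x=[3.7188 7.5625 9.4688 12.3125] v=[-1.5625 -0.6250 -0.5625 1.6250]
Step 3: x=[2.9688 7.0078 9.4219 13.1641] v=[-1.5001 -1.1094 -0.0938 1.7032]
Step 4: x=[2.4863 6.2500 9.7071 13.8302] v=[-0.9650 -1.5157 0.5703 1.3321]
Step 5: x=[2.3232 5.4538 10.1588 14.2155] v=[-0.3263 -1.5924 0.9033 0.7706]
Step 6: x=[2.3619 4.8544 10.4484 14.3367] v=[0.0774 -1.1988 0.5792 0.2423]
Step 7: x=[2.4333 4.6427 10.3116 14.2358] v=[0.1427 -0.4234 -0.2737 -0.2019]
Step 8: x=[2.4487 4.8635 9.7386 13.9038] v=[0.0308 0.4415 -1.1461 -0.6640]
Max displacement = 2.3367

Answer: 2.3367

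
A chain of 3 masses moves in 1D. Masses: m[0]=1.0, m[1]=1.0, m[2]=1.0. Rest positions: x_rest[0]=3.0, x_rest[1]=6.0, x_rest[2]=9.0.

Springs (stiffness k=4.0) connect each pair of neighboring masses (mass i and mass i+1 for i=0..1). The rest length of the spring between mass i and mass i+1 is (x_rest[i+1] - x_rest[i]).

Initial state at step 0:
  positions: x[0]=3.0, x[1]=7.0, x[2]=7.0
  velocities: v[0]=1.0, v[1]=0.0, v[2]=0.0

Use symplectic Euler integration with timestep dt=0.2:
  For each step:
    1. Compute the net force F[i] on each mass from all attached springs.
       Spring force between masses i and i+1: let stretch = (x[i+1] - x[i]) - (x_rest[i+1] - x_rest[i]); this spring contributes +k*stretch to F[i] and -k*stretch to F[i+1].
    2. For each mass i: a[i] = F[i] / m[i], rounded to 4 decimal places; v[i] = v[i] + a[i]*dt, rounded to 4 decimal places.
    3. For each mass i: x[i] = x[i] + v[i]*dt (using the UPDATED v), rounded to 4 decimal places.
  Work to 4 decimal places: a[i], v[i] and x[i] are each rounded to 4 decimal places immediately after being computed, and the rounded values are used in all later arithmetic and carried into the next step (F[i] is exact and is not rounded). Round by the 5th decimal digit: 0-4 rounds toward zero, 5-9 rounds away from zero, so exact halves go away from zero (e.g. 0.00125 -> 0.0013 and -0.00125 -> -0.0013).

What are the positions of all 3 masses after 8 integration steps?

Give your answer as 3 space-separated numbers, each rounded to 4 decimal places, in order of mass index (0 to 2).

Answer: 1.4842 7.6298 9.4859

Derivation:
Step 0: x=[3.0000 7.0000 7.0000] v=[1.0000 0.0000 0.0000]
Step 1: x=[3.3600 6.3600 7.4800] v=[1.8000 -3.2000 2.4000]
Step 2: x=[3.7200 5.4192 8.2608] v=[1.8000 -4.7040 3.9040]
Step 3: x=[3.8719 4.6612 9.0669] v=[0.7594 -3.7901 4.0307]
Step 4: x=[3.6701 4.4818 9.6481] v=[-1.0092 -0.8970 2.9061]
Step 5: x=[3.1181 4.9991 9.8827] v=[-2.7598 2.5867 1.1731]
Step 6: x=[2.3871 5.9969 9.8159] v=[-3.6550 4.9888 -0.3338]
Step 7: x=[1.7537 7.0281 9.6181] v=[-3.1672 5.1562 -0.9890]
Step 8: x=[1.4842 7.6298 9.4859] v=[-1.3477 3.0087 -0.6610]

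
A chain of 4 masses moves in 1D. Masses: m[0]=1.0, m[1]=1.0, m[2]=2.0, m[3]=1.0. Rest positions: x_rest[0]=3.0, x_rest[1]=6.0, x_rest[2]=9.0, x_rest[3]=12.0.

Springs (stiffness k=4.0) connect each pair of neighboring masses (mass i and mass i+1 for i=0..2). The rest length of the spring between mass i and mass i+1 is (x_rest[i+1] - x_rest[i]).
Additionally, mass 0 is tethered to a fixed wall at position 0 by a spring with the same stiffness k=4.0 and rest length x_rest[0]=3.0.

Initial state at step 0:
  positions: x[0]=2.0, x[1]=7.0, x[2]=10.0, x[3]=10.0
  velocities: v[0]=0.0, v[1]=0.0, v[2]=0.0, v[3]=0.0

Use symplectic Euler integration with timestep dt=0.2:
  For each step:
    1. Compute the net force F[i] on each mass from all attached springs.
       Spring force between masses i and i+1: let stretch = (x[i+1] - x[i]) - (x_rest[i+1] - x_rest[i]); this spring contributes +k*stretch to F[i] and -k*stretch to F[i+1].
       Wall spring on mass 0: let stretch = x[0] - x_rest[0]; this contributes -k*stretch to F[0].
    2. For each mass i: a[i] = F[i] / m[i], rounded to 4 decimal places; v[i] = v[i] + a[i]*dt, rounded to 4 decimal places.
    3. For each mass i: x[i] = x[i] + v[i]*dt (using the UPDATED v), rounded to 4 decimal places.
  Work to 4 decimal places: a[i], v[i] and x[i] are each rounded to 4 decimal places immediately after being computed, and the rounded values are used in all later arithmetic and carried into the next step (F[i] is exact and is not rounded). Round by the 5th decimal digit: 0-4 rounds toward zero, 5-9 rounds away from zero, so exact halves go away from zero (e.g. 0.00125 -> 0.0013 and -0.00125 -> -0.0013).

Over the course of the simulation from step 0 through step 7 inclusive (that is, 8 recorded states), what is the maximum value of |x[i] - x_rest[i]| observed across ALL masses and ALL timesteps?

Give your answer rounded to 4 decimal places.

Answer: 2.0218

Derivation:
Step 0: x=[2.0000 7.0000 10.0000 10.0000] v=[0.0000 0.0000 0.0000 0.0000]
Step 1: x=[2.4800 6.6800 9.7600 10.4800] v=[2.4000 -1.6000 -1.2000 2.4000]
Step 2: x=[3.2352 6.1808 9.3312 11.3248] v=[3.7760 -2.4960 -2.1440 4.2240]
Step 3: x=[3.9441 5.7144 8.8099 12.3306] v=[3.5443 -2.3322 -2.6067 5.0291]
Step 4: x=[4.3052 5.4600 8.3226 13.2531] v=[1.8053 -1.2720 -2.4366 4.6125]
Step 5: x=[4.1622 5.4788 8.0007 13.8667] v=[-0.7150 0.0942 -1.6094 3.0681]
Step 6: x=[3.5639 5.6905 7.9463 14.0218] v=[-2.9915 1.0584 -0.2718 0.7753]
Step 7: x=[2.7356 5.9229 8.1975 13.6848] v=[-4.1413 1.1618 1.2561 -1.6851]
Max displacement = 2.0218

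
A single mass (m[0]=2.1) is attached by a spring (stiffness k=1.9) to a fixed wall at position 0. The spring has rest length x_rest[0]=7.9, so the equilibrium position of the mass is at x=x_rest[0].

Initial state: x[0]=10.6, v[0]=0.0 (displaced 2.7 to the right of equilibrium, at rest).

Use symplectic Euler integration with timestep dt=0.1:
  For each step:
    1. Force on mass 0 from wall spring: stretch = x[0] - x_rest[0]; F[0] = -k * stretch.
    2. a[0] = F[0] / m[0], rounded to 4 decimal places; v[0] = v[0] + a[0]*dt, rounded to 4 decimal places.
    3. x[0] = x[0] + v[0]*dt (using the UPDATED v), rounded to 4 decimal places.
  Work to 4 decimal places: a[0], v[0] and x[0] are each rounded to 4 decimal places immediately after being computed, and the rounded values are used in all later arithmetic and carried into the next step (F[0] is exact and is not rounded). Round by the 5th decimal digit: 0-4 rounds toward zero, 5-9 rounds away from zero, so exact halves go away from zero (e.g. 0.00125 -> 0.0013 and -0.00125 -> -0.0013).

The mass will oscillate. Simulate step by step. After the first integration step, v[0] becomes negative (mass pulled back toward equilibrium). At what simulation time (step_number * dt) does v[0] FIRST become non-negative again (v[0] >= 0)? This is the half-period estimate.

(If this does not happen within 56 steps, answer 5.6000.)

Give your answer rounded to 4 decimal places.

Step 0: x=[10.6000] v=[0.0000]
Step 1: x=[10.5756] v=[-0.2443]
Step 2: x=[10.5270] v=[-0.4864]
Step 3: x=[10.4546] v=[-0.7241]
Step 4: x=[10.3591] v=[-0.9552]
Step 5: x=[10.2413] v=[-1.1777]
Step 6: x=[10.1024] v=[-1.3895]
Step 7: x=[9.9435] v=[-1.5888]
Step 8: x=[9.7661] v=[-1.7737]
Step 9: x=[9.5719] v=[-1.9425]
Step 10: x=[9.3625] v=[-2.0938]
Step 11: x=[9.1399] v=[-2.2261]
Step 12: x=[8.9061] v=[-2.3383]
Step 13: x=[8.6632] v=[-2.4293]
Step 14: x=[8.4134] v=[-2.4984]
Step 15: x=[8.1589] v=[-2.5449]
Step 16: x=[7.9021] v=[-2.5683]
Step 17: x=[7.6453] v=[-2.5685]
Step 18: x=[7.3908] v=[-2.5455]
Step 19: x=[7.1409] v=[-2.4994]
Step 20: x=[6.8978] v=[-2.4307]
Step 21: x=[6.6638] v=[-2.3400]
Step 22: x=[6.4410] v=[-2.2282]
Step 23: x=[6.2314] v=[-2.0962]
Step 24: x=[6.0369] v=[-1.9452]
Step 25: x=[5.8592] v=[-1.7766]
Step 26: x=[5.7000] v=[-1.5920]
Step 27: x=[5.5607] v=[-1.3930]
Step 28: x=[5.4426] v=[-1.1814]
Step 29: x=[5.3467] v=[-0.9591]
Step 30: x=[5.2739] v=[-0.7281]
Step 31: x=[5.2249] v=[-0.4905]
Step 32: x=[5.2001] v=[-0.2485]
Step 33: x=[5.1997] v=[-0.0042]
Step 34: x=[5.2237] v=[0.2401]
First v>=0 after going negative at step 34, time=3.4000

Answer: 3.4000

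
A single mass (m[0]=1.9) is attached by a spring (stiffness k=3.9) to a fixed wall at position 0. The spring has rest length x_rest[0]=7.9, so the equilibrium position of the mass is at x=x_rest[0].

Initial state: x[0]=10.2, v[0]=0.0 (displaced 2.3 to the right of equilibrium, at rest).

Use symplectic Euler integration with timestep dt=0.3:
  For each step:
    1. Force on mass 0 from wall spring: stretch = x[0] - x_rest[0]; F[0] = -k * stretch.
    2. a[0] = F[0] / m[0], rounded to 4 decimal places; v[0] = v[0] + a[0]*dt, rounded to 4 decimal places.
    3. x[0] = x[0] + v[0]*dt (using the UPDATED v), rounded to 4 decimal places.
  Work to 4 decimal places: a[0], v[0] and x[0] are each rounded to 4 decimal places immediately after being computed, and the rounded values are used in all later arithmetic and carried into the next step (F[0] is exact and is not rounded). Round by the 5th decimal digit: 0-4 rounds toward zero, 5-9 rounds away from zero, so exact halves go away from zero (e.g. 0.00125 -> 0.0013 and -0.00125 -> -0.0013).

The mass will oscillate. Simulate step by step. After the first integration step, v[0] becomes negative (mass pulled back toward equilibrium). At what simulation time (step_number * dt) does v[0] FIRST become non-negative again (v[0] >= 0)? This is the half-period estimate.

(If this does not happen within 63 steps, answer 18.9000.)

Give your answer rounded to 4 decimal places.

Step 0: x=[10.2000] v=[0.0000]
Step 1: x=[9.7751] v=[-1.4163]
Step 2: x=[9.0038] v=[-2.5710]
Step 3: x=[8.0286] v=[-3.2507]
Step 4: x=[7.0296] v=[-3.3299]
Step 5: x=[6.1914] v=[-2.7939]
Step 6: x=[5.6689] v=[-1.7418]
Step 7: x=[5.5585] v=[-0.3679]
Step 8: x=[5.8807] v=[1.0740]
First v>=0 after going negative at step 8, time=2.4000

Answer: 2.4000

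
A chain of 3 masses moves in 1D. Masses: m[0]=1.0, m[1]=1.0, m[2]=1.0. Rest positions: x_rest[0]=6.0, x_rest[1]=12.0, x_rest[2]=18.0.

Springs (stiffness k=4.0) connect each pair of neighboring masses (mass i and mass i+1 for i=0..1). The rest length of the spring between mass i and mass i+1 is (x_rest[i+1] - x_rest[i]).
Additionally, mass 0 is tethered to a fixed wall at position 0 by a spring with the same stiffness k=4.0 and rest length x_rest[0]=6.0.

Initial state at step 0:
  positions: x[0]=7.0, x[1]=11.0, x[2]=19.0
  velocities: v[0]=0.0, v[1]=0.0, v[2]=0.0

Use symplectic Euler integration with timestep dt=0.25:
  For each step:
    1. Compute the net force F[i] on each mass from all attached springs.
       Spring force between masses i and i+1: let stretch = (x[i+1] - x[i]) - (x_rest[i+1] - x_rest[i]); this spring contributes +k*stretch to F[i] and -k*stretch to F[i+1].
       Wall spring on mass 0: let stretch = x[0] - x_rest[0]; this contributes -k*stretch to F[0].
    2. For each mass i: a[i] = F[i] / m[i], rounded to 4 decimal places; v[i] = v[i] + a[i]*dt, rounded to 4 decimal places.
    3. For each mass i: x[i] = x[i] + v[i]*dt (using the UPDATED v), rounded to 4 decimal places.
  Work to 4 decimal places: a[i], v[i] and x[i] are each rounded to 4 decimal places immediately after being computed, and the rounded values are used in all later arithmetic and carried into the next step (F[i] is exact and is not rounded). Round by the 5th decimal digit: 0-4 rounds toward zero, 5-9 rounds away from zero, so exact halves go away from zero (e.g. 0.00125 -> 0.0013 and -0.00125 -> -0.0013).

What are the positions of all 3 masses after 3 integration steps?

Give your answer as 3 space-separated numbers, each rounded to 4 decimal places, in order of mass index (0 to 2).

Step 0: x=[7.0000 11.0000 19.0000] v=[0.0000 0.0000 0.0000]
Step 1: x=[6.2500 12.0000 18.5000] v=[-3.0000 4.0000 -2.0000]
Step 2: x=[5.3750 13.1875 17.8750] v=[-3.5000 4.7500 -2.5000]
Step 3: x=[5.1094 13.5938 17.5781] v=[-1.0625 1.6250 -1.1875]

Answer: 5.1094 13.5938 17.5781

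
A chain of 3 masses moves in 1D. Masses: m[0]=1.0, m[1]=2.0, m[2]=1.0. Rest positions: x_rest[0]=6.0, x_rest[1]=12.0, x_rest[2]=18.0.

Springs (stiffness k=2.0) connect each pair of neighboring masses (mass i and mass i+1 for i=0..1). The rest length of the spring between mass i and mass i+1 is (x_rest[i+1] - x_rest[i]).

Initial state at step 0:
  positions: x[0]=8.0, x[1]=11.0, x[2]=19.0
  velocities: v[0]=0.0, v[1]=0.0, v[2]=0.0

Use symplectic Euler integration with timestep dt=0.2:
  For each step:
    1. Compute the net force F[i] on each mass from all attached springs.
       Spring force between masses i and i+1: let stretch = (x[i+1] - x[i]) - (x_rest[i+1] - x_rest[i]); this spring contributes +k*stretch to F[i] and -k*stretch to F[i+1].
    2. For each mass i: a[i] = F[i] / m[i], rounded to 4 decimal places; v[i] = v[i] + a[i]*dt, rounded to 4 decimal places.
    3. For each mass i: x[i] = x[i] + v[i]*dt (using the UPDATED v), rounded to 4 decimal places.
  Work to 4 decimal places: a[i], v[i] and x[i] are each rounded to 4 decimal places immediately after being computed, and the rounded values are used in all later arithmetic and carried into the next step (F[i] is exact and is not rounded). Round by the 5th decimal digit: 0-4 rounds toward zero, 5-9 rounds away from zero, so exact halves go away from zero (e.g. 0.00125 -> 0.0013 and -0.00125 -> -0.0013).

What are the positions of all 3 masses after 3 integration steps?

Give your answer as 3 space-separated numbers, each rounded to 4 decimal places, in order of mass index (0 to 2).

Step 0: x=[8.0000 11.0000 19.0000] v=[0.0000 0.0000 0.0000]
Step 1: x=[7.7600 11.2000 18.8400] v=[-1.2000 1.0000 -0.8000]
Step 2: x=[7.3152 11.5680 18.5488] v=[-2.2240 1.8400 -1.4560]
Step 3: x=[6.7306 12.0451 18.1791] v=[-2.9229 2.3856 -1.8483]

Answer: 6.7306 12.0451 18.1791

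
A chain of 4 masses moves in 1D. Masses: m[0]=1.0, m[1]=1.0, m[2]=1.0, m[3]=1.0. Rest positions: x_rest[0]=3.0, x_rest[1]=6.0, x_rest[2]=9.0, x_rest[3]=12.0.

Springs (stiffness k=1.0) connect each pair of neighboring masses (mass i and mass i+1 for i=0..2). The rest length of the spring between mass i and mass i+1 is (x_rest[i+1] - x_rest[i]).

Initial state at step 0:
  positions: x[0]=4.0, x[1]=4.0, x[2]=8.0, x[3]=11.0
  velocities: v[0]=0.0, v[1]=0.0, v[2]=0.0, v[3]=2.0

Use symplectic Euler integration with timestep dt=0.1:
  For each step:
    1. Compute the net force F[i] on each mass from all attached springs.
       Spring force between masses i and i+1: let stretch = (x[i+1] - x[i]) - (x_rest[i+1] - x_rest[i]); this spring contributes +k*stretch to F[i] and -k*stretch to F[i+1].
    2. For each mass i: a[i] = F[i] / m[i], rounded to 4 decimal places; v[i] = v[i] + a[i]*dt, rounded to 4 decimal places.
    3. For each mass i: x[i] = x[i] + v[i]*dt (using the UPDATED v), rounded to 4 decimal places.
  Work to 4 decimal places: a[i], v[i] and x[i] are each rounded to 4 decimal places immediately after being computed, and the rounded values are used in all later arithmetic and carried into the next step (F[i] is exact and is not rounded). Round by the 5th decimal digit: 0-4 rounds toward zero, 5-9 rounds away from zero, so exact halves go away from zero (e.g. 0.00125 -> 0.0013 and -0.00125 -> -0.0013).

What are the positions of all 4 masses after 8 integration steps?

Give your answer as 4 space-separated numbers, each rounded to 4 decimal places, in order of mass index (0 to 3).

Step 0: x=[4.0000 4.0000 8.0000 11.0000] v=[0.0000 0.0000 0.0000 2.0000]
Step 1: x=[3.9700 4.0400 7.9900 11.2000] v=[-0.3000 0.4000 -0.1000 2.0000]
Step 2: x=[3.9107 4.1188 7.9726 11.3979] v=[-0.5930 0.7880 -0.1740 1.9790]
Step 3: x=[3.8235 4.2341 7.9509 11.5916] v=[-0.8722 1.1526 -0.2169 1.9365]
Step 4: x=[3.7104 4.3824 7.9285 11.7788] v=[-1.1311 1.4832 -0.2245 1.8724]
Step 5: x=[3.5740 4.5595 7.9091 11.9575] v=[-1.3639 1.7706 -0.1941 1.7874]
Step 6: x=[3.4175 4.7602 7.8967 12.1258] v=[-1.5654 2.0070 -0.1242 1.6826]
Step 7: x=[3.2444 4.9788 7.8952 12.2818] v=[-1.7311 2.1864 -0.0149 1.5597]
Step 8: x=[3.0586 5.2093 7.9084 12.4239] v=[-1.8577 2.3046 0.1321 1.4210]

Answer: 3.0586 5.2093 7.9084 12.4239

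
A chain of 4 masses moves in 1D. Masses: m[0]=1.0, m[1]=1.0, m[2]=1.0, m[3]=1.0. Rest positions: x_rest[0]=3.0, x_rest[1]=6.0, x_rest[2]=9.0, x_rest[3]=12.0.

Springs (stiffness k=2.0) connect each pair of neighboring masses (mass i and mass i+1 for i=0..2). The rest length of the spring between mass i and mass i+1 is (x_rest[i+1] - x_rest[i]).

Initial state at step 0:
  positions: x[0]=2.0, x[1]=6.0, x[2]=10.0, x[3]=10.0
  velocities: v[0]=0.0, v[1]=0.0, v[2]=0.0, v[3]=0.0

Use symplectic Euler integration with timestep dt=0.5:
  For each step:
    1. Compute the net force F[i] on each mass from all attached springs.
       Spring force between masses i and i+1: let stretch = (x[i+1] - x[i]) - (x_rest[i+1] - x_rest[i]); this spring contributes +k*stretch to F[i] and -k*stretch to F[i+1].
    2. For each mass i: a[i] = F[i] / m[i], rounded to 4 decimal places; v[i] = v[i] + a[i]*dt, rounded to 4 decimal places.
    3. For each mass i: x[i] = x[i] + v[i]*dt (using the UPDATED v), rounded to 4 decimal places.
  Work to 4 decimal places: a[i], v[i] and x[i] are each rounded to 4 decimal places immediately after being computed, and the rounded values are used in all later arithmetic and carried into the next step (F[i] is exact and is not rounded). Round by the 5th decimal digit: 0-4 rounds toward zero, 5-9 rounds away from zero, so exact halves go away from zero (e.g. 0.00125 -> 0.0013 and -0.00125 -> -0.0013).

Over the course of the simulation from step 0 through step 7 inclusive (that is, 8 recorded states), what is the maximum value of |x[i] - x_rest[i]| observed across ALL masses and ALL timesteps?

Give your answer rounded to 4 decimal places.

Answer: 2.2500

Derivation:
Step 0: x=[2.0000 6.0000 10.0000 10.0000] v=[0.0000 0.0000 0.0000 0.0000]
Step 1: x=[2.5000 6.0000 8.0000 11.5000] v=[1.0000 0.0000 -4.0000 3.0000]
Step 2: x=[3.2500 5.2500 6.7500 12.7500] v=[1.5000 -1.5000 -2.5000 2.5000]
Step 3: x=[3.5000 4.2500 7.7500 12.5000] v=[0.5000 -2.0000 2.0000 -0.5000]
Step 4: x=[2.6250 4.6250 9.3750 11.3750] v=[-1.7500 0.7500 3.2500 -2.2500]
Step 5: x=[1.2500 6.3750 9.6250 10.7500] v=[-2.7500 3.5000 0.5000 -1.2500]
Step 6: x=[0.9375 7.1875 8.8125 11.0625] v=[-0.6250 1.6250 -1.6250 0.6250]
Step 7: x=[2.2500 5.6875 8.3125 11.7500] v=[2.6250 -3.0000 -1.0000 1.3750]
Max displacement = 2.2500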